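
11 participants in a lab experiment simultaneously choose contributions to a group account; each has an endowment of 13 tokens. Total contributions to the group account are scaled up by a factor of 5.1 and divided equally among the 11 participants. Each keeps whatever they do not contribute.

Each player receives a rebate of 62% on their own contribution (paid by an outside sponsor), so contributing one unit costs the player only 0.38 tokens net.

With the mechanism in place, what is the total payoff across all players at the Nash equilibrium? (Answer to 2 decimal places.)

With the mechanism, a contributed unit returns (5.1/11) / 0.38 = 1.2201 per unit of net cost to the contributor — now above 1 — so contributing fully is weakly dominant for every player.
So the Nash equilibrium is full contribution by all 11; the group earns 11 × (13 × 0.62 + 5.1 × 13) = 817.96.

817.96 tokens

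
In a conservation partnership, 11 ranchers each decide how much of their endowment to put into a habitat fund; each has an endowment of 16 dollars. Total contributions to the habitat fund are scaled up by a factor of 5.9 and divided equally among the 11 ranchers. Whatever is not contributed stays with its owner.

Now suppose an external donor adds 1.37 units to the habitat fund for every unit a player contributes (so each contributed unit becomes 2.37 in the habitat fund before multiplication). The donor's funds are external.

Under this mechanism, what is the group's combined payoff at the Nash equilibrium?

2461.01 dollars

Under the mechanism each unit contributed yields 5.9 × 2.37 / 11 = 1.2712 back to its contributor per unit of net cost, which exceeds 1, making full contribution the dominant choice for everyone.
At the Nash equilibrium everyone contributes 16. Group total payoff = 5.9 × 2.37 × 176 = 2461.01.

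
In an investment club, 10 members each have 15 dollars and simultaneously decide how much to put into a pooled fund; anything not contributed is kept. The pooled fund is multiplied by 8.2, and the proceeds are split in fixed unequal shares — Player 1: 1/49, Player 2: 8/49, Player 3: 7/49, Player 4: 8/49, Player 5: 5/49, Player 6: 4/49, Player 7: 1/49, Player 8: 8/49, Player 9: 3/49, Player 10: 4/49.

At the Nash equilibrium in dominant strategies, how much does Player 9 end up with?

Player j's private return per contributed unit is 8.2 × (j's share). Contributing is weakly dominant for j when that share is at least 1/8.2 = 0.1220, and contributing 0 is dominant otherwise.
Player 2, Player 3, Player 4 and Player 8 clear that bar, contributing 15 each; the remaining 6 contribute 0. Total contributed: 60.
Player 9 keeps 15 and receives 8.2 × 60 × 3/49 = 30.12 from the pooled fund, for a payoff of 45.12.

45.12 dollars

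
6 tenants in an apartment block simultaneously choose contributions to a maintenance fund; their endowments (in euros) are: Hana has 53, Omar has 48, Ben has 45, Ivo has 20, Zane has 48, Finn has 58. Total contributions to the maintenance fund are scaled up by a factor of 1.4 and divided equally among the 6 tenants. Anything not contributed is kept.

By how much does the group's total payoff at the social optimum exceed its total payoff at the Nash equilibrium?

108.80 euros

The private return per contributed unit is 1.4/6 = 0.2333 < 1 for every player regardless of endowment, so the Nash equilibrium is zero contribution and the group total is Σ E_j = 53 + 48 + 45 + 20 + 48 + 58 = 272.
Each contributed unit returns 1.400 to the group, so the social optimum is full contribution by everyone: group total = 1.400 × 272 = 380.80.
Efficiency loss = (1.400 − 1) × 272 = 108.80.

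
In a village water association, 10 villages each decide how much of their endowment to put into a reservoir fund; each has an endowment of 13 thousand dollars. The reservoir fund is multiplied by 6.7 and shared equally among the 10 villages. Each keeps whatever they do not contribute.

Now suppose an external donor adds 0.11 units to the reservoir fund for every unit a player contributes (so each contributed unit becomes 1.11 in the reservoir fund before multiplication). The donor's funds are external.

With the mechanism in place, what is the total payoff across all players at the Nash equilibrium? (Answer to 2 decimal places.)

Even with the mechanism, each unit contributed returns only 6.7 × 1.11 / 10 = 0.7437 per unit of net cost, so contributing nothing is still dominant.
At the Nash equilibrium no one contributes; group total payoff = 10 × 13 = 130.

130.00 thousand dollars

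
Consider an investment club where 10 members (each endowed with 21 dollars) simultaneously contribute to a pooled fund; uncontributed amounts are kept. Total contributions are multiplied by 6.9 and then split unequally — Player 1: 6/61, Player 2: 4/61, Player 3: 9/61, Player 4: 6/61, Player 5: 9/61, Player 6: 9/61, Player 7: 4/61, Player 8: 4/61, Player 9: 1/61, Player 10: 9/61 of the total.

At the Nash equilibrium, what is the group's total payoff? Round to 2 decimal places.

For player j, contributing a unit is worthwhile iff 6.9 × (j's share) ≥ 1, i.e. iff j's share is at least 0.1449.
Player 3, Player 5, Player 6 and Player 10 are above the threshold, contributing 21 each; the remaining 6 contribute 0. Total contributed: 84.
The pooled fund pays out 6.9 × 84 = 579.60 in total (split across the unequal shares, but the aggregate is all that matters for the group sum).
The 6 free-riders keep 21 each, adding 126. Group total = 126 + 579.60 = 705.60.

705.60 dollars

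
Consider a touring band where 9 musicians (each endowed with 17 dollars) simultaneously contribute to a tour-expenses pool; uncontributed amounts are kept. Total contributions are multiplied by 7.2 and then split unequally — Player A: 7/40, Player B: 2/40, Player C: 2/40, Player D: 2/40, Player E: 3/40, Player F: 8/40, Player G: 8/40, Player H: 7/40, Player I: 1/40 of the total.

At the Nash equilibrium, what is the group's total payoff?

A player with share s gets back 7.2·s per unit contributed, so full contribution is dominant for anyone with s > 1/7.2 = 0.1389 and zero contribution is dominant for anyone below.
Player A, Player F, Player G and Player H clear that bar, contributing 17 each; the remaining 5 contribute 0. Total contributed: 68.
The tour-expenses pool pays out 7.2 × 68 = 489.60 in total (split across the unequal shares, but the aggregate is all that matters for the group sum).
The 5 free-riders keep 17 each, adding 85. Group total = 85 + 489.60 = 574.60.

574.60 dollars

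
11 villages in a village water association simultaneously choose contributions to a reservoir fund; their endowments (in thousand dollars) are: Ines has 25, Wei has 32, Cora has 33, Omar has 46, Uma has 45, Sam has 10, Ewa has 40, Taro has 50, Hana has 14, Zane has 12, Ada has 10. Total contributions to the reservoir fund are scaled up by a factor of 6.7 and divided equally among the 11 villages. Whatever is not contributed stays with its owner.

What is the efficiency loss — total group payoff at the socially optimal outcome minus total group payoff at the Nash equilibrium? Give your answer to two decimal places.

The private return per contributed unit is 6.7/11 = 0.6091 < 1 for every player regardless of endowment, so the Nash equilibrium is zero contribution and the group total is Σ E_j = 25 + 32 + 33 + 46 + 45 + 10 + 40 + 50 + 14 + 12 + 10 = 317.
Each contributed unit returns 6.700 to the group, so the social optimum is full contribution by everyone: group total = 6.700 × 317 = 2123.90.
Efficiency loss = (6.700 − 1) × 317 = 1806.90.

1806.90 thousand dollars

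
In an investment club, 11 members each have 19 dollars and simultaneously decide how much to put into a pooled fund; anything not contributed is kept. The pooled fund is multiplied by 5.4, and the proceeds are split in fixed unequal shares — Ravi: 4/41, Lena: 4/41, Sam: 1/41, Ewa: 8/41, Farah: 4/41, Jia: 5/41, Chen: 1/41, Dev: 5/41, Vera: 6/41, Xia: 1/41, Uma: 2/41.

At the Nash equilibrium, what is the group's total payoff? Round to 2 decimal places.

Player j's private return per contributed unit is 5.4 × (j's share). Contributing is weakly dominant for j when that share is at least 1/5.4 = 0.1852, and contributing 0 is dominant otherwise.
The only share above 0.1852 is Ewa's 8/41, contributing 19; the remaining 10 contribute 0. Total contributed: 19.
The pooled fund pays out 5.4 × 19 = 102.60 in total (split across the unequal shares, but the aggregate is all that matters for the group sum).
The 10 free-riders keep 19 each, adding 190. Group total = 190 + 102.60 = 292.60.

292.60 dollars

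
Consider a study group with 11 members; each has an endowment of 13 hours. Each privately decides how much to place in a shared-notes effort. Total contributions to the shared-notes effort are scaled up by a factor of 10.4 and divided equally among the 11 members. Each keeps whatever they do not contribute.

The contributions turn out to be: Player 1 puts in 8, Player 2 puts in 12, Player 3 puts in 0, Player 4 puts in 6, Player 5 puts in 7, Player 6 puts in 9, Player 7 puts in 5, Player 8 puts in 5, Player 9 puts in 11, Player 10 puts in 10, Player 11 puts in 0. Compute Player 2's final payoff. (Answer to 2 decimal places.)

Total contributed: 8 + 12 + 0 + 6 + 7 + 9 + 5 + 5 + 11 + 10 + 0 = 73.
Each receives 10.4 × 73 / 11 = 69.02 from the shared-notes effort.
Player 2 keeps 13 − 12 = 1, so Player 2's payoff is 1 + 69.02 = 70.02.

70.02 hours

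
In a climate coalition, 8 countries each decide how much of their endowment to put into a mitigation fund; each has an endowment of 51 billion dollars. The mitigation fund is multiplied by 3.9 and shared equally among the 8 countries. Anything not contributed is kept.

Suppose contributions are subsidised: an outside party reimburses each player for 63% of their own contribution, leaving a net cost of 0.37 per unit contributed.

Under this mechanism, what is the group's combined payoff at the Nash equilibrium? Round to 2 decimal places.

Under the mechanism each unit contributed yields (3.9/8) / 0.37 = 1.3176 back to its contributor per unit of net cost, which exceeds 1, making full contribution the dominant choice for everyone.
At the Nash equilibrium everyone contributes 51. Group total payoff = 8 × (51 × 0.63 + 3.9 × 51) = 1848.24.

1848.24 billion dollars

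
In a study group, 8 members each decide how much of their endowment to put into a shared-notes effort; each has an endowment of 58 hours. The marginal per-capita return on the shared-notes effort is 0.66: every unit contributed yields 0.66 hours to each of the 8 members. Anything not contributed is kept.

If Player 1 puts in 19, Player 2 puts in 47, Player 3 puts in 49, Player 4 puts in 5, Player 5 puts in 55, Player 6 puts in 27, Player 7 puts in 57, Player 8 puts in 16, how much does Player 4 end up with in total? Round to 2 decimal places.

Total contributed: 19 + 47 + 49 + 5 + 55 + 27 + 57 + 16 = 275.
Each receives 0.66 × 275 = 181.50 from the shared-notes effort.
Player 4 keeps 58 − 5 = 53, so Player 4's payoff is 53 + 181.50 = 234.50.

234.50 hours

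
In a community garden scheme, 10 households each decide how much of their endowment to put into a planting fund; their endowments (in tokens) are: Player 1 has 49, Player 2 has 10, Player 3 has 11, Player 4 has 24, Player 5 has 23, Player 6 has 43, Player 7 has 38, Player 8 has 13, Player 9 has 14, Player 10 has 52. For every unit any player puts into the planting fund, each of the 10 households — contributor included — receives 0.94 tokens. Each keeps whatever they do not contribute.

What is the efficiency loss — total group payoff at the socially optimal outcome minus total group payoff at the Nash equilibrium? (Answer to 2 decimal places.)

The private return per contributed unit is 0.94 < 1 for everyone, so the Nash equilibrium is zero contribution and the group total is Σ E_j = 49 + 10 + 11 + 24 + 23 + 43 + 38 + 13 + 14 + 52 = 277.
Each contributed unit returns 9.400 to the group, so the social optimum is full contribution by everyone: group total = 9.400 × 277 = 2603.80.
Efficiency loss = (9.400 − 1) × 277 = 2326.80.

2326.80 tokens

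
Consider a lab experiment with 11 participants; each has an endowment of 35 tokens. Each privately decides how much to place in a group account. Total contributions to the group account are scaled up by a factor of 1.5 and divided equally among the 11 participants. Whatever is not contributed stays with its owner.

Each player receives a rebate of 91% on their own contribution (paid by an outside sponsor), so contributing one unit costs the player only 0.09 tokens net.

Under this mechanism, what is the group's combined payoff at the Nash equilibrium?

The effective private return per unit is now (1.5/11) / 0.09 = 1.5152 > 1, so every player's dominant strategy flips to full contribution.
So the Nash equilibrium is full contribution by all 11; the group earns 11 × (35 × 0.91 + 1.5 × 35) = 927.85.

927.85 tokens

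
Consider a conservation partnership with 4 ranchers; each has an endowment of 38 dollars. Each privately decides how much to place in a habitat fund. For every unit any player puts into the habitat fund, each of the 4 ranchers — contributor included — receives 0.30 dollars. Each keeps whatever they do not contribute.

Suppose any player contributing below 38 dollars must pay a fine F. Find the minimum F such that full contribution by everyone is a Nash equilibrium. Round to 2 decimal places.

26.60 dollars

Given the others contribute fully, the best deviation is to contribute 0 (any partial contribution still incurs the fine and gives up units whose private return 0.30 is below 1).
Deviating from 38 to 0 saves 38 dollars but forfeits the deviator's share of the drop in the habitat fund: 0.30 × 38 = 11.40.
So the deviation gain is 38 − 11.40 = 26.60, and the fine must be at least 26.60 dollars to wipe it out.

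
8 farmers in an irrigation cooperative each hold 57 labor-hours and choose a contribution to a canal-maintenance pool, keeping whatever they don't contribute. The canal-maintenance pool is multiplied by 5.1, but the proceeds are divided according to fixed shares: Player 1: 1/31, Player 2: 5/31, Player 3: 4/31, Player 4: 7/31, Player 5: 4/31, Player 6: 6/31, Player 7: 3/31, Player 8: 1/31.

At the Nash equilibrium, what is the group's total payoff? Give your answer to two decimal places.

689.70 labor-hours

For player j, contributing a unit is worthwhile iff 5.1 × (j's share) ≥ 1, i.e. iff j's share is at least 0.1961.
The only share above 0.1961 is Player 4's 7/31, contributing 57; the remaining 7 contribute 0. Total contributed: 57.
The canal-maintenance pool pays out 5.1 × 57 = 290.70 in total (split across the unequal shares, but the aggregate is all that matters for the group sum).
The 7 free-riders keep 57 each, adding 399. Group total = 399 + 290.70 = 689.70.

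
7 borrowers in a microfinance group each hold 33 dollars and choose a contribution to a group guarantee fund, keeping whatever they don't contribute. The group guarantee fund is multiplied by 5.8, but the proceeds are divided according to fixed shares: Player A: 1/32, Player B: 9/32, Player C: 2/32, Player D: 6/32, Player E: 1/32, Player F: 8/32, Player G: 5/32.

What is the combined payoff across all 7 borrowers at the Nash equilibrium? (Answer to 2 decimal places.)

706.20 dollars

Player j's private return per contributed unit is 5.8 × (j's share). Contributing is weakly dominant for j when that share is at least 1/5.8 = 0.1724, and contributing 0 is dominant otherwise.
Player B, Player D and Player F clear that bar, contributing 33 each; the remaining 4 contribute 0. Total contributed: 99.
The group guarantee fund pays out 5.8 × 99 = 574.20 in total (split across the unequal shares, but the aggregate is all that matters for the group sum).
The 4 free-riders keep 33 each, adding 132. Group total = 132 + 574.20 = 706.20.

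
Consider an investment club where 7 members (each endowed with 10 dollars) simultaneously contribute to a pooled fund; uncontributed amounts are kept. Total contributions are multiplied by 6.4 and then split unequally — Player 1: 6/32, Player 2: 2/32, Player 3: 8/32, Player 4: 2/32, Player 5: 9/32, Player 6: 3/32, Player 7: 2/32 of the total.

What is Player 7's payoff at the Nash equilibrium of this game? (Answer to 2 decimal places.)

22.00 dollars

A player with share s gets back 6.4·s per unit contributed, so full contribution is dominant for anyone with s > 1/6.4 = 0.1563 and zero contribution is dominant for anyone below.
Player 1, Player 3 and Player 5 clear that bar, contributing 10 each; the remaining 4 contribute 0. Total contributed: 30.
Player 7 keeps 10 and receives 6.4 × 30 × 2/32 = 12.00 from the pooled fund, for a payoff of 22.00.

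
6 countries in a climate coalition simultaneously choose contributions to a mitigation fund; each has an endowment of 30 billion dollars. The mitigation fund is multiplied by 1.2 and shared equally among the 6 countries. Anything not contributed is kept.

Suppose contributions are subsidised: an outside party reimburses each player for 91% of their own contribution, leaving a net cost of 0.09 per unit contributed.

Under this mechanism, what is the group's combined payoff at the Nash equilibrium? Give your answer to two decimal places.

379.80 billion dollars

With the mechanism, a contributed unit returns (1.2/6) / 0.09 = 2.2222 per unit of net cost to the contributor — now above 1 — so contributing fully is weakly dominant for every player.
At the Nash equilibrium everyone contributes 30. Group total payoff = 6 × (30 × 0.91 + 1.2 × 30) = 379.80.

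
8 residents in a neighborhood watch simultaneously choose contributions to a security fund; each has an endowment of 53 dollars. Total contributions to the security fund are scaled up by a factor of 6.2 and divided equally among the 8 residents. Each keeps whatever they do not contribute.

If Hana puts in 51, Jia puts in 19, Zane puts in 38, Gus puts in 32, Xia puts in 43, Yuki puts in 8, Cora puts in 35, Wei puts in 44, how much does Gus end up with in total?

230.25 dollars

Total contributed: 51 + 19 + 38 + 32 + 43 + 8 + 35 + 44 = 270.
Each receives 6.2 × 270 / 8 = 209.25 from the security fund.
Gus keeps 53 − 32 = 21, so Gus's payoff is 21 + 209.25 = 230.25.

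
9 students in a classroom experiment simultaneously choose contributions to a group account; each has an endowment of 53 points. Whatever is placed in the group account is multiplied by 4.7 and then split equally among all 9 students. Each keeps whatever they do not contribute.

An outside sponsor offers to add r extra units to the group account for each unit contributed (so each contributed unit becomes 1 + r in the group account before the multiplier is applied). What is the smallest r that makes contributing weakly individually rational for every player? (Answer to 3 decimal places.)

With matching at rate r, one contributed unit becomes (1 + r) in the group account and returns 4.7 × (1 + r) / 9 to the contributor.
Setting this equal to 1: 1 + r = 9/4.7 = 1.9149.
So the minimum matching rate is r = 1.9149 − 1 = 0.915.

0.915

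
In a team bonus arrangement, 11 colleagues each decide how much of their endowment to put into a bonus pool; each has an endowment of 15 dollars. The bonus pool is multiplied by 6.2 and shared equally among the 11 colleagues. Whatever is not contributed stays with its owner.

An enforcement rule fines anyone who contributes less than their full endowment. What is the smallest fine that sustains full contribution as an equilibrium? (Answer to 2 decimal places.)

Given the others contribute fully, the best deviation is to contribute 0 (any partial contribution still incurs the fine and gives up units whose private return 0.5636 is below 1).
Deviating from 15 to 0 saves 15 dollars but forfeits the deviator's share of the drop in the bonus pool: 6.2/11 × 15 = 8.45.
So the deviation gain is 15 − 8.45 = 6.55, and the fine must be at least 6.55 dollars to wipe it out.

6.55 dollars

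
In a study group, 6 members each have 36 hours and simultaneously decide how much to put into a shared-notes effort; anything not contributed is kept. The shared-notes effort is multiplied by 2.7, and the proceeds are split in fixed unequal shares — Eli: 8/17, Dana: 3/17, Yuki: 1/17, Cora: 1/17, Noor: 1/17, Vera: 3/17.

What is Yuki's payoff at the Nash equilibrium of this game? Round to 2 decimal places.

41.72 hours

For player j, contributing a unit is worthwhile iff 2.7 × (j's share) ≥ 1, i.e. iff j's share is at least 0.3704.
Eli alone (share 8/17) is above the threshold, contributing 36; the remaining 5 contribute 0. Total contributed: 36.
Yuki keeps 36 and receives 2.7 × 36 × 1/17 = 5.72 from the shared-notes effort, for a payoff of 41.72.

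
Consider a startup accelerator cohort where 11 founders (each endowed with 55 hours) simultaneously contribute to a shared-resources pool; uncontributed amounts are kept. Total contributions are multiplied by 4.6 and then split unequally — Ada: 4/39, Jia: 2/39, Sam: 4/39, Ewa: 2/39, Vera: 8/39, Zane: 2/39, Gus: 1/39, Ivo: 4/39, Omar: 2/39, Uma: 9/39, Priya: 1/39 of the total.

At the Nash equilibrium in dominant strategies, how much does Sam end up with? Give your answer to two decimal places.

80.95 hours

Each unit j contributes comes back to j as 4.6 × (j's share), so j prefers to contribute only if that share exceeds 1/4.6 = 0.2174; otherwise keeping the unit dominates.
Only Uma (9/39) clears that bar, contributing 55; the remaining 10 contribute 0. Total contributed: 55.
Sam keeps 55 and receives 4.6 × 55 × 4/39 = 25.95 from the shared-resources pool, for a payoff of 80.95.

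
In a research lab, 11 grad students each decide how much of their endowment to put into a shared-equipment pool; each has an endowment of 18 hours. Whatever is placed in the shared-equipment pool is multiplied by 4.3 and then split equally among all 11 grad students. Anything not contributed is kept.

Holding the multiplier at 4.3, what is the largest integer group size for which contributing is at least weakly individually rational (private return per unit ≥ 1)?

4

Private return per unit is 4.3/(group size), which is ≥ 1 whenever the group size is ≤ 4.3.
The largest such integer is 4.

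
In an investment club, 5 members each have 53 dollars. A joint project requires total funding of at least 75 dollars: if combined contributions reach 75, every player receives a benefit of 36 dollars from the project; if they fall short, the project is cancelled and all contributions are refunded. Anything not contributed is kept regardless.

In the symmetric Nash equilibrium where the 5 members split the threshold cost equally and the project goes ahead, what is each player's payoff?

74 dollars

Equal share of the threshold: 75/5 = 15.
At this profile no one gains by cutting their contribution: any cut drops the total below 75, the project is cancelled, contributions are refunded, and the deviator ends with 53, which is less than 53 − 15 + 36 = 74. Contributing more than 15 just wastes the excess. So contributing exactly 15 is a best response.
Each player's payoff: 53 − 15 + 36 = 74.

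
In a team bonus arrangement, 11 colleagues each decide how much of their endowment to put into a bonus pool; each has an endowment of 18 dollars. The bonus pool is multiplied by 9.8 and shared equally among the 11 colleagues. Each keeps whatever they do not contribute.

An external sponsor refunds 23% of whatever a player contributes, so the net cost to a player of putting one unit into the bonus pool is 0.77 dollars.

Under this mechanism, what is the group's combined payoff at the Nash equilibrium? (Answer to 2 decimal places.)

The effective private return per unit is now (9.8/11) / 0.77 = 1.1570 > 1, so every player's dominant strategy flips to full contribution.
So the Nash equilibrium is full contribution by all 11; the group earns 11 × (18 × 0.23 + 9.8 × 18) = 1985.94.

1985.94 dollars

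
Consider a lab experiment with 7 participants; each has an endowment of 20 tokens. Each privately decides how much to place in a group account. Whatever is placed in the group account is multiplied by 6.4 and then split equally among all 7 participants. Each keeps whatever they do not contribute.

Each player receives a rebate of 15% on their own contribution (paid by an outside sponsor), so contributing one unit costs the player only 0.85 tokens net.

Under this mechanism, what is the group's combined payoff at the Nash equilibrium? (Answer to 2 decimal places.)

The effective private return per unit is now (6.4/7) / 0.85 = 1.0756 > 1, so every player's dominant strategy flips to full contribution.
At the Nash equilibrium everyone contributes 20. Group total payoff = 7 × (20 × 0.15 + 6.4 × 20) = 917.00.

917.00 tokens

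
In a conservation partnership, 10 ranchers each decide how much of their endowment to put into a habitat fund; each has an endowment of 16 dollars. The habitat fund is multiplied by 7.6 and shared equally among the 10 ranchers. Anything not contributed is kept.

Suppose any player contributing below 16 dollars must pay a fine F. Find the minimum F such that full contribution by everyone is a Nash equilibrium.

3.84 dollars

Given the others contribute fully, the best deviation is to contribute 0 (any partial contribution still incurs the fine and gives up units whose private return 0.7600 is below 1).
Deviating from 16 to 0 saves 16 dollars but forfeits the deviator's share of the drop in the habitat fund: 7.6/10 × 16 = 12.16.
So the deviation gain is 16 − 12.16 = 3.84, and the fine must be at least 3.84 dollars to wipe it out.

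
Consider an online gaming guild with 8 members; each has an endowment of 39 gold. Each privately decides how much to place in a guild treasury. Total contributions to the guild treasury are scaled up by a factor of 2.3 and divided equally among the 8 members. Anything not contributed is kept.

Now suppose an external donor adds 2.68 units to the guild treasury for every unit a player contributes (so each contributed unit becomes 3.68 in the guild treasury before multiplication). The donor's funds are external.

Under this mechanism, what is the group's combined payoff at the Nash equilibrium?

2640.77 gold

Under the mechanism each unit contributed yields 2.3 × 3.68 / 8 = 1.0580 back to its contributor per unit of net cost, which exceeds 1, making full contribution the dominant choice for everyone.
So the Nash equilibrium is full contribution by all 8; the group earns 2.3 × 3.68 × 312 = 2640.77.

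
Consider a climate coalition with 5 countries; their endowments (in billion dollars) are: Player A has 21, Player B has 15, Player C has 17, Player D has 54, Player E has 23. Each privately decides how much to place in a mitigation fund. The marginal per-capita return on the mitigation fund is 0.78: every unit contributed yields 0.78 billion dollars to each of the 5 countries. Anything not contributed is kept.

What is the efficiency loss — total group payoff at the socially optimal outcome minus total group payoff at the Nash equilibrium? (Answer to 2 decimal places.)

The private return per contributed unit is 0.78 < 1 for everyone, so the Nash equilibrium is zero contribution and the group total is Σ E_j = 21 + 15 + 17 + 54 + 23 = 130.
Each contributed unit returns 3.900 to the group, so the social optimum is full contribution by everyone: group total = 3.900 × 130 = 507.00.
Efficiency loss = (3.900 − 1) × 130 = 377.00.

377.00 billion dollars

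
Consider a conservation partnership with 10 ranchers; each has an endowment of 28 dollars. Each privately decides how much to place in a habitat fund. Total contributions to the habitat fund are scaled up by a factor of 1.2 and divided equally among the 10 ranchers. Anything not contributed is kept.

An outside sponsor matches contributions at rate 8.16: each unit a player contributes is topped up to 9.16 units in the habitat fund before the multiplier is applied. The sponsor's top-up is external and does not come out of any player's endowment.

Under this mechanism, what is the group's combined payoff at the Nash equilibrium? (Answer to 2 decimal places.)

The effective private return per unit is now 1.2 × 9.16 / 10 = 1.0992 > 1, so every player's dominant strategy flips to full contribution.
So the Nash equilibrium is full contribution by all 10; the group earns 1.2 × 9.16 × 280 = 3077.76.

3077.76 dollars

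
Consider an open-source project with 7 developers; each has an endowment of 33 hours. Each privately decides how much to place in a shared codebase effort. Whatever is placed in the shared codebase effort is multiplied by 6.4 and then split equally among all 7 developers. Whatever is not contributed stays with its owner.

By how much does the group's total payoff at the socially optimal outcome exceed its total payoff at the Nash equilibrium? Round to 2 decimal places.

Each contributed unit returns 6.4/7 = 0.9143 to its contributor — below 1 — so contributing 0 is dominant for every player. At the Nash equilibrium everyone keeps their 33, and the group total is 7 × 33 = 231.
Each contributed unit returns 6.400 to the group as a whole (0.9143 to each of 7 players), which exceeds 1, so the social optimum is full contribution: group total = 6.400 × 231 = 1478.40.
Efficiency loss = 1478.40 − 231 = 1247.40.

1247.40 hours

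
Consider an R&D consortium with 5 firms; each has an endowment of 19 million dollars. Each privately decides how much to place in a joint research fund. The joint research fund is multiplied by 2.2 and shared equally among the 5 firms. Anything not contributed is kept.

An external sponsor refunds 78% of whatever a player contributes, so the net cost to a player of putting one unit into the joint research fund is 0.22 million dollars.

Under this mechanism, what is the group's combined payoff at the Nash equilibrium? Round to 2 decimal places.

283.10 million dollars

Under the mechanism each unit contributed yields (2.2/5) / 0.22 = 2.0000 back to its contributor per unit of net cost, which exceeds 1, making full contribution the dominant choice for everyone.
At the Nash equilibrium everyone contributes 19. Group total payoff = 5 × (19 × 0.78 + 2.2 × 19) = 283.10.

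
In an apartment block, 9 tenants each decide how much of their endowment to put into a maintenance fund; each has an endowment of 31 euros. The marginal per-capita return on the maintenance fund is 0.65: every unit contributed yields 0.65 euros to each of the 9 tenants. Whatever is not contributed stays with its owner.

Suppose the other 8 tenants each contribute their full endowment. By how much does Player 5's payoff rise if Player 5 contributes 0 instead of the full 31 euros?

Switching from a contribution of 31 to 0 lets Player 5 keep an extra 31 euros, but lowers the maintenance fund by 31, which costs Player 5 their own share of that drop: 0.65 × 31 = 20.15.
Net gain = 31 − 20.15 = 10.85. The private return per contributed unit (0.65) is below 1, so free-riding is indeed the best response regardless of what the others do.

10.85 euros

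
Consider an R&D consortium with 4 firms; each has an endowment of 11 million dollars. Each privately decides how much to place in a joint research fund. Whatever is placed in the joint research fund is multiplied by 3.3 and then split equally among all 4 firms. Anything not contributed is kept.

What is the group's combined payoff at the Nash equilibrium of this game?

44.00 million dollars

Each contributed unit returns 3.3/4 = 0.8250 to its contributor — below 1 — so contributing 0 is dominant for every player. At the Nash equilibrium everyone keeps their 11, and the group total is 4 × 11 = 44.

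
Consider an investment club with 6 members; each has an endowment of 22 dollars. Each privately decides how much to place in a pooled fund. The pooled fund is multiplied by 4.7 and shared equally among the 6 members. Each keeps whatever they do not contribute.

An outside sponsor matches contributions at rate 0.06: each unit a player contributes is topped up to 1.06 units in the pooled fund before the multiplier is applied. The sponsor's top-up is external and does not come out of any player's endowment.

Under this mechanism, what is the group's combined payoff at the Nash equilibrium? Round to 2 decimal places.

132.00 dollars

Even with the mechanism, each unit contributed returns only 4.7 × 1.06 / 6 = 0.8303 per unit of net cost, so contributing nothing is still dominant.
Everyone keeps their endowment and the group total is 6 × 22 = 132.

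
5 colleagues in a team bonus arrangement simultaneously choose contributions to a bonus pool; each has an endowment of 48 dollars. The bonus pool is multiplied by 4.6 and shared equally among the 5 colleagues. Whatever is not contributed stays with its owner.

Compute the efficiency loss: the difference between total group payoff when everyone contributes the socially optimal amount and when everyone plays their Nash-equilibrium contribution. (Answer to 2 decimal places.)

Each contributed unit returns 4.6/5 = 0.9200 to its contributor — below 1 — so contributing 0 is dominant for every player. At the Nash equilibrium everyone keeps their 48, and the group total is 5 × 48 = 240.
Each contributed unit returns 4.600 to the group as a whole (0.9200 to each of 5 players), which exceeds 1, so the social optimum is full contribution: group total = 4.600 × 240 = 1104.00.
Efficiency loss = 1104.00 − 240 = 864.00.

864.00 dollars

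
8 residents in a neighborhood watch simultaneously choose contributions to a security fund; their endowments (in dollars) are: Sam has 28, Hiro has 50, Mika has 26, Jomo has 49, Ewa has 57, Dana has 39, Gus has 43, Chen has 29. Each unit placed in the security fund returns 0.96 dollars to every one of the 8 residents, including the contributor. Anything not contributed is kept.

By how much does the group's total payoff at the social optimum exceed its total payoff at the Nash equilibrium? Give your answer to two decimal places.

The private return per contributed unit is 0.96 < 1 for everyone, so the Nash equilibrium is zero contribution and the group total is Σ E_j = 28 + 50 + 26 + 49 + 57 + 39 + 43 + 29 = 321.
Each contributed unit returns 7.680 to the group, so the social optimum is full contribution by everyone: group total = 7.680 × 321 = 2465.28.
Efficiency loss = (7.680 − 1) × 321 = 2144.28.

2144.28 dollars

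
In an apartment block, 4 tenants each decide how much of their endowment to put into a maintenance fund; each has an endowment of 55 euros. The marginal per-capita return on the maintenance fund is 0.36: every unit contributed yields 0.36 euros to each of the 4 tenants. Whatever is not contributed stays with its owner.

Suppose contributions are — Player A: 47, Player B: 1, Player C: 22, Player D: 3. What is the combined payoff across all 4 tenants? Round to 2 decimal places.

Total contributed: 47 + 1 + 22 + 3 = 73; total kept: 4 × 55 − 73 = 147.
The maintenance fund pays out 0.36 × 4 × 73 = 105.12 in aggregate.
Group total = 147 + 105.12 = 252.12.

252.12 euros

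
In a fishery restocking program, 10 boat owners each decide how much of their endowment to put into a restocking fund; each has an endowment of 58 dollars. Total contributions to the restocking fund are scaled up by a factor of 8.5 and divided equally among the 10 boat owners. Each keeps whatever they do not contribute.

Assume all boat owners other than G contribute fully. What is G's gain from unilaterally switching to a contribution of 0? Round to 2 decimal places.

Switching from a contribution of 58 to 0 lets G keep an extra 58 dollars, but lowers the restocking fund by 58, which costs G their own share of that drop: 8.5/10 × 58 = 49.30.
Net gain = 58 − 49.30 = 8.70. The private return per contributed unit (0.8500) is below 1, so free-riding is indeed the best response regardless of what the others do.

8.70 dollars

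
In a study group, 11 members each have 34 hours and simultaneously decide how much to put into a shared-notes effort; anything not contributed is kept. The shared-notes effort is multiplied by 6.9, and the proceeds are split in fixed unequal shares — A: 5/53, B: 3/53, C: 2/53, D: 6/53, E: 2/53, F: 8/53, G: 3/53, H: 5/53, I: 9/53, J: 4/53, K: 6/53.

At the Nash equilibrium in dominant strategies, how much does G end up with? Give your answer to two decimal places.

60.56 hours

A player with share s gets back 6.9·s per unit contributed, so full contribution is dominant for anyone with s > 1/6.9 = 0.1449 and zero contribution is dominant for anyone below.
The shares above 0.1449 belong to F and I, contributing 34 each; the remaining 9 contribute 0. Total contributed: 68.
G keeps 34 and receives 6.9 × 68 × 3/53 = 26.56 from the shared-notes effort, for a payoff of 60.56.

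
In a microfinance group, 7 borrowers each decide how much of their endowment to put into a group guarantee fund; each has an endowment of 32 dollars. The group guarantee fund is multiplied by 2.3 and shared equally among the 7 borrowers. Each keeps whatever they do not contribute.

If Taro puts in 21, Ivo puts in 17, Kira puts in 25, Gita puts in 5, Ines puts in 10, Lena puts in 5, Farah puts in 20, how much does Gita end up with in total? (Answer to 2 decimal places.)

Total contributed: 21 + 17 + 25 + 5 + 10 + 5 + 20 = 103.
Each receives 2.3 × 103 / 7 = 33.84 from the group guarantee fund.
Gita keeps 32 − 5 = 27, so Gita's payoff is 27 + 33.84 = 60.84.

60.84 dollars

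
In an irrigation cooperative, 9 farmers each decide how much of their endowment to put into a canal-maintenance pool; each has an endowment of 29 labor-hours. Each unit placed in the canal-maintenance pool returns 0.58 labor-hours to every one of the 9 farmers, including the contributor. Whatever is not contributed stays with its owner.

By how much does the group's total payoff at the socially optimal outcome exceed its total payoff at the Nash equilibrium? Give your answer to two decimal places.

The private return per contributed unit is 0.58 < 1, so contributing 0 is dominant for every player. At the Nash equilibrium everyone keeps their 29, and the group total is 9 × 29 = 261.
Each contributed unit returns 5.220 to the group as a whole (0.58 to each of 9 players), which exceeds 1, so the social optimum is full contribution: group total = 5.220 × 261 = 1362.42.
Efficiency loss = 1362.42 − 261 = 1101.42.

1101.42 labor-hours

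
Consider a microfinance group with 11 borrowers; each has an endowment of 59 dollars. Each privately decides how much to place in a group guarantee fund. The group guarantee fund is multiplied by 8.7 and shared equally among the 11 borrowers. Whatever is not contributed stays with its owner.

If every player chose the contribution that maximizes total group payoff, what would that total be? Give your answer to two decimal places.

Each contributed unit returns 8.700 to the group as a whole (0.7909 to each of 11 players), which exceeds 1, so the social optimum is full contribution: group total = 8.700 × 649 = 5646.30.

5646.30 dollars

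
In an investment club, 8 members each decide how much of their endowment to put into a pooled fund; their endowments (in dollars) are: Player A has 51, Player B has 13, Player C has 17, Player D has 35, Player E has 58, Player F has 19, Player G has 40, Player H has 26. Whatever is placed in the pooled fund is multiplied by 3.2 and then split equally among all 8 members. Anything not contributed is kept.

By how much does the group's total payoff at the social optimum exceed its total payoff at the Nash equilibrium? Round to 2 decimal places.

The private return per contributed unit is 3.2/8 = 0.4000 < 1 for every player regardless of endowment, so the Nash equilibrium is zero contribution and the group total is Σ E_j = 51 + 13 + 17 + 35 + 58 + 19 + 40 + 26 = 259.
Each contributed unit returns 3.200 to the group, so the social optimum is full contribution by everyone: group total = 3.200 × 259 = 828.80.
Efficiency loss = (3.200 − 1) × 259 = 569.80.

569.80 dollars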